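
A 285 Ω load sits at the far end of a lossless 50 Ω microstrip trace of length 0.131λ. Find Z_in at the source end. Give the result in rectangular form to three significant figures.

Z_in ≈ 15.9 − j43.8 Ω

βl = 2π × 0.131 = 47.2°
tan(βl) = tan(47.2°) = 1.08
Z_in = Z_0·(Z_L + jZ_0·tanβl)/(Z_0 + jZ_L·tanβl)
     = 50·(285 + j53.9)/(50 + j307)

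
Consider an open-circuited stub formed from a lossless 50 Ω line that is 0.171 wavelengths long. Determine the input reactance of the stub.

βl = 2π × 0.171 = 61.6°
tan(βl) = 1.85
For an open-circuited stub, Z_in = −jZ_0·cot(βl) = −jZ_0/tan(βl)

X_in ≈ -27.1 Ω (capacitive)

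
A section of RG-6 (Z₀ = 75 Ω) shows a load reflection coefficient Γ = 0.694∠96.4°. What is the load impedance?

Z_L = Z_0·(1 + Γ)/(1 − Γ) = 75·(0.923 + j0.69)/(1.08 − j0.69)

Z_L ≈ 23.8 + j63.2 Ω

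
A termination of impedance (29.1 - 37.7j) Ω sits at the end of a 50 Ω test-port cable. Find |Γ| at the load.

Γ = (Z_L − Z_0)/(Z_L + Z_0) = (-20.9 − j37.7)/(79.1 − j37.7)
|Γ| = 43.1/87.6

|Γ| ≈ 0.492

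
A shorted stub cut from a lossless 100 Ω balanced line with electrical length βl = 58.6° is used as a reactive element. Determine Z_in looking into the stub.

Z_in ≈ +j164 Ω

tan(βl) = 1.64
For a shorted stub, Z_in = jZ_0·tan(βl)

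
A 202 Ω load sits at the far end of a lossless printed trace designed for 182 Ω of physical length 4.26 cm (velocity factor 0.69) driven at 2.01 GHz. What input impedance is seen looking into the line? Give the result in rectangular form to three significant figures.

Z_in ≈ 190 + j17.6 Ω

λ = v/f = 0.69·c / 2.01 GHz = 0.103 m
βl = 2π·l/λ = 2π × 0.414 = 149°
tan(βl) = tan(149°) = -0.603
Z_in = Z_0·(Z_L + jZ_0·tanβl)/(Z_0 + jZ_L·tanβl)
     = 182·(202 − j110)/(182 − j122)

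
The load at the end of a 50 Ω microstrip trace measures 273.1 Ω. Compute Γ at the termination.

Γ = 0.69

Γ = (Z_L − Z_0)/(Z_L + Z_0) = (273.1 − 50)/(273.1 + 50) = 223.1/323.1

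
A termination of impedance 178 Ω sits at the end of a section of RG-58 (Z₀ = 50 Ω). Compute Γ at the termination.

Γ = (Z_L − Z_0)/(Z_L + Z_0) = (178 − 50)/(178 + 50) = 128/228

Γ = 0.561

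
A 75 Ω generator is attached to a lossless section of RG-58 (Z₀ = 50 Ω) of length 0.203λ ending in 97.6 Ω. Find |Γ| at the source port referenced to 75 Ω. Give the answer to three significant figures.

|Γ| ≈ 0.475

βl = 2π × 0.203 = 73.1°
tan(βl) = 3.29
Z_in = Z_0·(Z_L + jZ_0·tanβl)/(Z_0 + jZ_L·tanβl) = 27.3 − j11 Ω
Γ_s = (Z_in − Z_s)/(Z_in + Z_s) = (-47.7 − j11)/(102 − j11), |Γ_s| = 0.475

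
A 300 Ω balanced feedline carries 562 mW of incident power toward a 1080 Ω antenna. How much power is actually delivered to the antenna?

Γ = (1080 − 300)/(1080 + 300) = 0.565
|Γ|² = 0.319
P_refl = |Γ|²·P_inc = 180 mW, P_del = (1 − |Γ|²)·P_inc = 382 mW

P_delivered ≈ 382 mW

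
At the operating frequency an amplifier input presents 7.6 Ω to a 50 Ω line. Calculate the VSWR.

Γ = (7.6 − 50)/(7.6 + 50) = -0.736
VSWR = (1 + 0.736)/(1 − 0.736)

VSWR ≈ 6.58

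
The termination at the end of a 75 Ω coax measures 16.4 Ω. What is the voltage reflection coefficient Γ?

Γ = (Z_L − Z_0)/(Z_L + Z_0) = (16.4 − 75)/(16.4 + 75) = -58.6/91.4

Γ = -0.641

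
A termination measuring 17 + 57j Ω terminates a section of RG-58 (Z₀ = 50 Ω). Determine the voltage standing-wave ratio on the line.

VSWR ≈ 6.96

Γ = (Z_L − Z_0)/(Z_L + Z_0) = (-33 + j57)/(67 + j57)
|Γ| = 65.9/88 = 0.749
VSWR = (1 + |Γ|)/(1 − |Γ|) = 1.75/0.251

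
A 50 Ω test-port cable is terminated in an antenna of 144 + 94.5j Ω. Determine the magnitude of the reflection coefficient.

Γ = (Z_L − Z_0)/(Z_L + Z_0) = (94 + j94.5)/(194 + j94.5)
|Γ| = 133/216

|Γ| ≈ 0.618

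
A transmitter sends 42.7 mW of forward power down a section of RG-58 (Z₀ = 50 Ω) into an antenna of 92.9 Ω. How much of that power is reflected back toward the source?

P_reflected ≈ 3.85 mW

Γ = (92.9 − 50)/(92.9 + 50) = 0.3
|Γ|² = 0.0901
P_refl = |Γ|²·P_inc = 3.85 mW, P_del = (1 − |Γ|²)·P_inc = 38.9 mW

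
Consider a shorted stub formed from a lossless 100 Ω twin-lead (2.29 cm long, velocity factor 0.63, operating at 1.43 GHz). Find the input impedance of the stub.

Z_in ≈ +j191 Ω

λ = v/f = 0.63·c / 1.43 GHz = 0.132 m
βl = 2π·l/λ = 2π × 0.173 = 62.4°
tan(βl) = 1.91
For a shorted stub, Z_in = jZ_0·tan(βl)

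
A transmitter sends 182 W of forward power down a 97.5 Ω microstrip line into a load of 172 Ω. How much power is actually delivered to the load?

P_delivered ≈ 168 W

Γ = (172 − 97.5)/(172 + 97.5) = 0.276
|Γ|² = 0.0764
P_refl = |Γ|²·P_inc = 13.9 W, P_del = (1 − |Γ|²)·P_inc = 168 W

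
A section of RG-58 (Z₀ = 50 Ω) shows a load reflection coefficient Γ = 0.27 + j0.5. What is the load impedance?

Z_L ≈ 43.2 + j63.9 Ω

Z_L = Z_0·(1 + Γ)/(1 − Γ) = 50·(1.27 + j0.5)/(0.73 − j0.5)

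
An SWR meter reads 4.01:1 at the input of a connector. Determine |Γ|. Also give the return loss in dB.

|Γ| ≈ 0.601; return loss ≈ 4.43 dB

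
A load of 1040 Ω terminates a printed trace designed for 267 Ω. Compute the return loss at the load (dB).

Γ = (1040 − 267)/(1040 + 267) = 0.591
RL = −20·log₁₀|Γ| = −20·log₁₀(0.591)

RL ≈ 4.56 dB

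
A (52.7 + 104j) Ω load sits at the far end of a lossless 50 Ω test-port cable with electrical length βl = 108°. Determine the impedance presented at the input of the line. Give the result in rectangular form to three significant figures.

tan(βl) = tan(108°) = -3.08
Z_in = Z_0·(Z_L + jZ_0·tanβl)/(Z_0 + jZ_L·tanβl)
     = 50·(52.7 − j49.9)/(370 − j162)

Z_in ≈ 8.45 − j3.04 Ω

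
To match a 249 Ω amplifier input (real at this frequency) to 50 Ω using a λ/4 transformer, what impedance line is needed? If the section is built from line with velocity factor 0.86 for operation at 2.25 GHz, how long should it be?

Z_qwt = √(Z_0·R_L) = √(50 × 249) = √12450
λ = 0.86·c/f = 0.115 m, so l = λ/4 = 0.0287 m

Z_qwt ≈ 112 Ω; length ≈ 2.87 cm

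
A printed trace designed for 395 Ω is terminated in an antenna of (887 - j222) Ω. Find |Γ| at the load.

Γ = (Z_L − Z_0)/(Z_L + Z_0) = (492 − j222)/(1282 − j222)
|Γ| = 540/1300

|Γ| ≈ 0.415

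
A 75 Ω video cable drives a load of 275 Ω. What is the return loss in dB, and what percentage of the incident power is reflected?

Γ = (275 − 75)/(275 + 75) = 0.571
RL = −20·log₁₀(0.571) = 4.86 dB
P_refl/P_inc = |Γ|² = 0.327

RL ≈ 4.86 dB; 32.7% of incident power reflected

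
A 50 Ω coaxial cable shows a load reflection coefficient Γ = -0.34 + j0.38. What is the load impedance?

Z_L = Z_0·(1 + Γ)/(1 − Γ) = 50·(0.66 + j0.38)/(1.34 − j0.38)

Z_L ≈ 19.1 + j19.6 Ω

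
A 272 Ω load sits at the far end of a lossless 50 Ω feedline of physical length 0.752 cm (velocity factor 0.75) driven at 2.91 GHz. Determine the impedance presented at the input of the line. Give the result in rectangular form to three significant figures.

Z_in ≈ 26.1 − j64.5 Ω

λ = v/f = 0.75·c / 2.91 GHz = 0.0773 m
βl = 2π·l/λ = 2π × 0.0973 = 35°
tan(βl) = tan(35°) = 0.701
Z_in = Z_0·(Z_L + jZ_0·tanβl)/(Z_0 + jZ_L·tanβl)
     = 50·(272 + j35)/(50 + j191)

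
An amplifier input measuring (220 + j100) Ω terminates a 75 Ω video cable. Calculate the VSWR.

VSWR ≈ 3.6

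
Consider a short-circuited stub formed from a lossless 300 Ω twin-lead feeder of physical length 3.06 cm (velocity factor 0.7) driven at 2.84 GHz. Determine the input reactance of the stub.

X_in ≈ -180 Ω (capacitive)

λ = v/f = 0.7·c / 2.84 GHz = 0.0739 m
βl = 2π·l/λ = 2π × 0.414 = 149°
tan(βl) = -0.601
For a short-circuited stub, Z_in = jZ_0·tan(βl)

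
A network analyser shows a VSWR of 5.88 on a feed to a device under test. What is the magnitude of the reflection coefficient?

|Γ| = (S − 1)/(S + 1) = (5.88 − 1)/(5.88 + 1) = 4.88/6.88

|Γ| ≈ 0.709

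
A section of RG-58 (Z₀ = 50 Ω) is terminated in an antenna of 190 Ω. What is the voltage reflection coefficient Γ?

Γ = (Z_L − Z_0)/(Z_L + Z_0) = (190 − 50)/(190 + 50) = 140/240

Γ = 0.583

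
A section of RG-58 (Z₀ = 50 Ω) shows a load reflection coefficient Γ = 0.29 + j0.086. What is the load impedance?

Z_L = Z_0·(1 + Γ)/(1 − Γ) = 50·(1.29 + j0.086)/(0.71 − j0.086)

Z_L ≈ 88.8 + j16.8 Ω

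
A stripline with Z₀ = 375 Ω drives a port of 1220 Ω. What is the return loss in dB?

RL ≈ 5.52 dB

Γ = (1220 − 375)/(1220 + 375) = 0.53
RL = −20·log₁₀|Γ| = −20·log₁₀(0.53)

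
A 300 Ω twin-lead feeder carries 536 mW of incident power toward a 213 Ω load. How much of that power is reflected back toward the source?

P_reflected ≈ 15.4 mW

Γ = (213 − 300)/(213 + 300) = -0.17
|Γ|² = 0.0288
P_refl = |Γ|²·P_inc = 15.4 mW, P_del = (1 − |Γ|²)·P_inc = 521 mW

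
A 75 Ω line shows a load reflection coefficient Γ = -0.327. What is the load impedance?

Z_L = Z_0·(1 + Γ)/(1 − Γ) = 75·(0.673)/(1.33)

Z_L ≈ 38 Ω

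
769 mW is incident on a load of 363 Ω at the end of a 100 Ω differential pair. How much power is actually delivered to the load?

P_delivered ≈ 521 mW

Γ = (363 − 100)/(363 + 100) = 0.568
|Γ|² = 0.323
P_refl = |Γ|²·P_inc = 248 mW, P_del = (1 − |Γ|²)·P_inc = 521 mW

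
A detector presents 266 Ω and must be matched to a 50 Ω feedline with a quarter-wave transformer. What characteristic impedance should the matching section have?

Z_qwt ≈ 115 Ω

Z_qwt = √(Z_0·R_L) = √(50 × 266) = √13300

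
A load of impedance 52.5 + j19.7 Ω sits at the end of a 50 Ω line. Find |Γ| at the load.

Γ = (Z_L − Z_0)/(Z_L + Z_0) = (2.5 + j19.7)/(102.5 + j19.7)
|Γ| = 19.9/104

|Γ| ≈ 0.19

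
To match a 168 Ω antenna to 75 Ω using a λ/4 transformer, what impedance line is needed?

Z_qwt = √(Z_0·R_L) = √(75 × 168) = √12600

Z_qwt ≈ 112 Ω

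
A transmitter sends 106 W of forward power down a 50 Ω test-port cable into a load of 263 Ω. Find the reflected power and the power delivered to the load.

Γ = (263 − 50)/(263 + 50) = 0.681
|Γ|² = 0.463
P_refl = |Γ|²·P_inc = 49.1 W, P_del = (1 − |Γ|²)·P_inc = 56.9 W

P_reflected ≈ 49.1 W; P_delivered ≈ 56.9 W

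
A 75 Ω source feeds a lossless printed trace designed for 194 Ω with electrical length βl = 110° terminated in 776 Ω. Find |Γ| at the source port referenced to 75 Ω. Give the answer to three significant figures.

|Γ| ≈ 0.474

tan(βl) = -2.75
Z_in = Z_0·(Z_L + jZ_0·tanβl)/(Z_0 + jZ_L·tanβl) = 54.5 + j65.7 Ω
Γ_s = (Z_in − Z_s)/(Z_in + Z_s) = (-20.5 + j65.7)/(129 + j65.7), |Γ_s| = 0.474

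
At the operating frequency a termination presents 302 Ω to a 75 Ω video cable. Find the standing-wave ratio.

VSWR ≈ 4.03

Γ = (302 − 75)/(302 + 75) = 0.602
VSWR = (1 + 0.602)/(1 − 0.602)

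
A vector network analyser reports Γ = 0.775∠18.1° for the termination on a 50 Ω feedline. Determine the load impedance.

Z_L ≈ 157 + j189 Ω

Z_L = Z_0·(1 + Γ)/(1 − Γ) = 50·(1.74 + j0.241)/(0.263 − j0.241)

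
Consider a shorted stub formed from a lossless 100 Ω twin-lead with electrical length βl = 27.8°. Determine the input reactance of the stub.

X_in ≈ 52.7 Ω (inductive)

tan(βl) = 0.527
For a shorted stub, Z_in = jZ_0·tan(βl)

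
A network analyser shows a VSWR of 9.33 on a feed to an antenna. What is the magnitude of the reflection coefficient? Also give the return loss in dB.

|Γ| = (S − 1)/(S + 1) = (9.33 − 1)/(9.33 + 1) = 8.33/10.3
RL = −20·log₁₀|Γ| = −20·log₁₀(0.806)

|Γ| ≈ 0.806; return loss ≈ 1.87 dB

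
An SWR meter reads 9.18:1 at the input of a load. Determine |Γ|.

|Γ| = (S − 1)/(S + 1) = (9.18 − 1)/(9.18 + 1) = 8.18/10.2

|Γ| ≈ 0.804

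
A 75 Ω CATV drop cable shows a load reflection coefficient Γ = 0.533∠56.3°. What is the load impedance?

Z_L = Z_0·(1 + Γ)/(1 − Γ) = 75·(1.3 + j0.443)/(0.704 − j0.443)

Z_L ≈ 77.5 + j96 Ω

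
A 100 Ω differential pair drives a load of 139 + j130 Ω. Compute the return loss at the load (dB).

Γ = (39 + j130)/(239 + j130), |Γ| = 0.499
RL = −20·log₁₀|Γ| = −20·log₁₀(0.499)

RL ≈ 6.04 dB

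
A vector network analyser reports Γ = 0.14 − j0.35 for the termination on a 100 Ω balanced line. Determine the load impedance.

Z_L = Z_0·(1 + Γ)/(1 − Γ) = 100·(1.14 − j0.35)/(0.86 + j0.35)

Z_L ≈ 99.5 − j81.2 Ω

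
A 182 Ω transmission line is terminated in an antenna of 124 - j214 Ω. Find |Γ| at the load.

|Γ| ≈ 0.594

Γ = (Z_L − Z_0)/(Z_L + Z_0) = (-58 − j214)/(306 − j214)
|Γ| = 222/373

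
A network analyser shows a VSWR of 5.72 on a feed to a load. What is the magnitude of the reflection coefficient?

|Γ| ≈ 0.702

|Γ| = (S − 1)/(S + 1) = (5.72 − 1)/(5.72 + 1) = 4.72/6.72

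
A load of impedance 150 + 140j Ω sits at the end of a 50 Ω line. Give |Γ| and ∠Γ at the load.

Γ ≈ 0.705 ∠ 19.5°

Γ = (Z_L − Z_0)/(Z_L + Z_0) = (100 + j140)/(200 + j140)
|Γ| = 172/244 = 0.705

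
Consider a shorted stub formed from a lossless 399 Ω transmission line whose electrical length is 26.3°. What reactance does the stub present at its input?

X_in ≈ 197 Ω (inductive)

tan(βl) = 0.494
For a shorted stub, Z_in = jZ_0·tan(βl)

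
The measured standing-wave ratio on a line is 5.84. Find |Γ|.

|Γ| = (S − 1)/(S + 1) = (5.84 − 1)/(5.84 + 1) = 4.84/6.84

|Γ| ≈ 0.708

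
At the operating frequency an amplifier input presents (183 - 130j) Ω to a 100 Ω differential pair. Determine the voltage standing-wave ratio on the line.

Γ = (Z_L − Z_0)/(Z_L + Z_0) = (83 − j130)/(283 − j130)
|Γ| = 154/311 = 0.495
VSWR = (1 + |Γ|)/(1 − |Γ|) = 1.5/0.505

VSWR ≈ 2.96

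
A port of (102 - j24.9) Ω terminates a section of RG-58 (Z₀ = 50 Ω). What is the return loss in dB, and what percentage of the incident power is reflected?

Γ = (52 − j24.9)/(152 − j24.9), |Γ| = 0.374
RL = −20·log₁₀(0.374) = 8.54 dB
P_refl/P_inc = |Γ|² = 0.14

RL ≈ 8.54 dB; 14% of incident power reflected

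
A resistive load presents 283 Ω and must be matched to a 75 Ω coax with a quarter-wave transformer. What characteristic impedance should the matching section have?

Z_qwt = √(Z_0·R_L) = √(75 × 283) = √21220

Z_qwt ≈ 146 Ω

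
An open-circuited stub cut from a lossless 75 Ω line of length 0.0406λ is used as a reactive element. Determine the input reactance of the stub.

βl = 2π × 0.0406 = 14.6°
tan(βl) = 0.261
For an open-circuited stub, Z_in = −jZ_0·cot(βl) = −jZ_0/tan(βl)

X_in ≈ -288 Ω (capacitive)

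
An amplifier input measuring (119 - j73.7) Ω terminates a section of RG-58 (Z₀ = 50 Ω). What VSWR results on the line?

VSWR ≈ 3.42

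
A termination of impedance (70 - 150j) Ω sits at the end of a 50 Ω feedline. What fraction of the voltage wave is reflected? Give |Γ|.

Γ = (Z_L − Z_0)/(Z_L + Z_0) = (20 − j150)/(120 − j150)
|Γ| = 151/192

|Γ| ≈ 0.788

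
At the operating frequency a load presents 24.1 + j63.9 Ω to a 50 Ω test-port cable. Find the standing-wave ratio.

Γ = (Z_L − Z_0)/(Z_L + Z_0) = (-25.9 + j63.9)/(74.1 + j63.9)
|Γ| = 68.9/97.8 = 0.705
VSWR = (1 + |Γ|)/(1 − |Γ|) = 1.7/0.295

VSWR ≈ 5.77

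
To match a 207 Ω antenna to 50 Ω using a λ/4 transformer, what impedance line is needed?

Z_qwt ≈ 102 Ω

Z_qwt = √(Z_0·R_L) = √(50 × 207) = √10350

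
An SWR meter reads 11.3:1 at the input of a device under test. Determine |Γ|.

|Γ| = (S − 1)/(S + 1) = (11.3 − 1)/(11.3 + 1) = 10.3/12.3

|Γ| ≈ 0.837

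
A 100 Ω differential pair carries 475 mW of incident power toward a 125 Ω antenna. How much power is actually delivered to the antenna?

P_delivered ≈ 469 mW

Γ = (125 − 100)/(125 + 100) = 0.111
|Γ|² = 0.0123
P_refl = |Γ|²·P_inc = 5.86 mW, P_del = (1 − |Γ|²)·P_inc = 469 mW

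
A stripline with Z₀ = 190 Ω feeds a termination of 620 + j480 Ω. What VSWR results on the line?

VSWR ≈ 5.34

Γ = (Z_L − Z_0)/(Z_L + Z_0) = (430 + j480)/(810 + j480)
|Γ| = 644/942 = 0.684
VSWR = (1 + |Γ|)/(1 − |Γ|) = 1.68/0.316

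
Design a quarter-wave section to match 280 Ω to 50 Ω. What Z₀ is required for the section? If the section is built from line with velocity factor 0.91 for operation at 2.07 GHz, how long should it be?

Z_qwt ≈ 118 Ω; length ≈ 3.3 cm

Z_qwt = √(Z_0·R_L) = √(50 × 280) = √14000
λ = 0.91·c/f = 0.132 m, so l = λ/4 = 0.033 m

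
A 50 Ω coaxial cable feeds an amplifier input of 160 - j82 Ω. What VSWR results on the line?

Γ = (Z_L − Z_0)/(Z_L + Z_0) = (110 − j82)/(210 − j82)
|Γ| = 137/225 = 0.609
VSWR = (1 + |Γ|)/(1 − |Γ|) = 1.61/0.391

VSWR ≈ 4.11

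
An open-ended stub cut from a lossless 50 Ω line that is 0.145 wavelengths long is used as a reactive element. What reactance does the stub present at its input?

βl = 2π × 0.145 = 52.2°
tan(βl) = 1.29
For an open-ended stub, Z_in = −jZ_0·cot(βl) = −jZ_0/tan(βl)

X_in ≈ -38.8 Ω (capacitive)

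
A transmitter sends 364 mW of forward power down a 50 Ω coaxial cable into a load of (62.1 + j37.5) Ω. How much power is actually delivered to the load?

P_delivered ≈ 324 mW

|Γ| = |(12.1 + j37.5)/(112.1 + j37.5)| = 0.333
|Γ|² = 0.111
P_refl = |Γ|²·P_inc = 40.4 mW, P_del = (1 − |Γ|²)·P_inc = 324 mW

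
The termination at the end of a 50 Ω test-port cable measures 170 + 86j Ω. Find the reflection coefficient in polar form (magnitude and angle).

Γ ≈ 0.625 ∠ 14.3°

Γ = (Z_L − Z_0)/(Z_L + Z_0) = (120 + j86)/(220 + j86)
|Γ| = 148/236 = 0.625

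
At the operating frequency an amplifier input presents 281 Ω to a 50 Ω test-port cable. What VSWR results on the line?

Γ = (281 − 50)/(281 + 50) = 0.698
VSWR = (1 + 0.698)/(1 − 0.698)

VSWR ≈ 5.62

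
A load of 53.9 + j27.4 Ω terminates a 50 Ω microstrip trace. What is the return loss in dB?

RL ≈ 11.8 dB

Γ = (3.9 + j27.4)/(103.9 + j27.4), |Γ| = 0.258
RL = −20·log₁₀|Γ| = −20·log₁₀(0.258)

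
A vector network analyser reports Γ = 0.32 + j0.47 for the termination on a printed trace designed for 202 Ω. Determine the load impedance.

Z_L ≈ 200 + j278 Ω

Z_L = Z_0·(1 + Γ)/(1 − Γ) = 202·(1.32 + j0.47)/(0.68 − j0.47)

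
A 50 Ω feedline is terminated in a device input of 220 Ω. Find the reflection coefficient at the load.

Γ = (Z_L − Z_0)/(Z_L + Z_0) = (220 − 50)/(220 + 50) = 170/270

Γ = 0.63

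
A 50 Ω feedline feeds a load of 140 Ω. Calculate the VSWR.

VSWR ≈ 2.8

For a purely resistive load, VSWR = R_L/Z_0 or Z_0/R_L (whichever > 1) = 140/50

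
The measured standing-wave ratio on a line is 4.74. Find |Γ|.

|Γ| ≈ 0.652

|Γ| = (S − 1)/(S + 1) = (4.74 − 1)/(4.74 + 1) = 3.74/5.74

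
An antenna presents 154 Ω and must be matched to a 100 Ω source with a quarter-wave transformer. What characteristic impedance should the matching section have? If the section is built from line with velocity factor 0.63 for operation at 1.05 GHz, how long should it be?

Z_qwt = √(Z_0·R_L) = √(100 × 154) = √15400
λ = 0.63·c/f = 0.18 m, so l = λ/4 = 0.045 m

Z_qwt ≈ 124 Ω; length ≈ 4.5 cm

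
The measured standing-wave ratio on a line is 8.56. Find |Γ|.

|Γ| = (S − 1)/(S + 1) = (8.56 − 1)/(8.56 + 1) = 7.56/9.56

|Γ| ≈ 0.791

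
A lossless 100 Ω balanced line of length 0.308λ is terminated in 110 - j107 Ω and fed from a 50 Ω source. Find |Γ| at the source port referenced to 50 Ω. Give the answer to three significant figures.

|Γ| ≈ 0.586

βl = 2π × 0.308 = 111°
tan(βl) = -2.62
Z_in = Z_0·(Z_L + jZ_0·tanβl)/(Z_0 + jZ_L·tanβl) = 74.8 + j85 Ω
Γ_s = (Z_in − Z_s)/(Z_in + Z_s) = (24.8 + j85)/(125 + j85), |Γ_s| = 0.586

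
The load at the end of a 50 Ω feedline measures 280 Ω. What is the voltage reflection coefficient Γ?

Γ = (Z_L − Z_0)/(Z_L + Z_0) = (280 − 50)/(280 + 50) = 230/330

Γ = 0.697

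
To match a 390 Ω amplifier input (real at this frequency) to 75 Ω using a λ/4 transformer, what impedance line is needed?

Z_qwt = √(Z_0·R_L) = √(75 × 390) = √29250

Z_qwt ≈ 171 Ω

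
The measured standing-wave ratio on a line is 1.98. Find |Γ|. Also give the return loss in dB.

|Γ| ≈ 0.329; return loss ≈ 9.66 dB

|Γ| = (S − 1)/(S + 1) = (1.98 − 1)/(1.98 + 1) = 0.98/2.98
RL = −20·log₁₀|Γ| = −20·log₁₀(0.329)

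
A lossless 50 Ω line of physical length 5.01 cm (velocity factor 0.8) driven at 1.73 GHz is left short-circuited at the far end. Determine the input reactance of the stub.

λ = v/f = 0.8·c / 1.73 GHz = 0.139 m
βl = 2π·l/λ = 2π × 0.361 = 130°
tan(βl) = -1.19
For a short-circuited stub, Z_in = jZ_0·tan(βl)

X_in ≈ -59.6 Ω (capacitive)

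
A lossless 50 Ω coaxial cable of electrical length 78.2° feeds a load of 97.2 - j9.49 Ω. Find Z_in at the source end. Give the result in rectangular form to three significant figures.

Z_in ≈ 25.8 − j5.16 Ω

tan(βl) = tan(78.2°) = 4.79
Z_in = Z_0·(Z_L + jZ_0·tanβl)/(Z_0 + jZ_L·tanβl)
     = 50·(97.2 + j230)/(95.4 + j465)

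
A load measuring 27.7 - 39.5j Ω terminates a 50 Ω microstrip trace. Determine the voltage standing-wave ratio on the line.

Γ = (Z_L − Z_0)/(Z_L + Z_0) = (-22.3 − j39.5)/(77.7 − j39.5)
|Γ| = 45.4/87.2 = 0.52
VSWR = (1 + |Γ|)/(1 − |Γ|) = 1.52/0.48

VSWR ≈ 3.17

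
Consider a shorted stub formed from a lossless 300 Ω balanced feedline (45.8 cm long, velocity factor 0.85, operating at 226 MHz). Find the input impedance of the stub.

Z_in ≈ −j201 Ω

λ = v/f = 0.85·c / 226 MHz = 1.13 m
βl = 2π·l/λ = 2π × 0.406 = 146°
tan(βl) = -0.671
For a shorted stub, Z_in = jZ_0·tan(βl)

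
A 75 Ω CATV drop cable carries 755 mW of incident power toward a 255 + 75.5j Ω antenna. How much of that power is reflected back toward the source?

P_reflected ≈ 251 mW

|Γ| = |(180 + j75.5)/(330 + j75.5)| = 0.577
|Γ|² = 0.332
P_refl = |Γ|²·P_inc = 251 mW, P_del = (1 − |Γ|²)·P_inc = 504 mW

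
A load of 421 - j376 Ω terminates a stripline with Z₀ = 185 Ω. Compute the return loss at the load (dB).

RL ≈ 4.12 dB

Γ = (236 − j376)/(606 − j376), |Γ| = 0.622
RL = −20·log₁₀|Γ| = −20·log₁₀(0.622)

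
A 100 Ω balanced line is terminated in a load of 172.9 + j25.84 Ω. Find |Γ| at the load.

Γ = (Z_L − Z_0)/(Z_L + Z_0) = (72.9 + j25.84)/(272.9 + j25.84)
|Γ| = 77.3/274

|Γ| ≈ 0.282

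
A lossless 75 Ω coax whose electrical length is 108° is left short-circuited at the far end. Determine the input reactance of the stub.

X_in ≈ -231 Ω (capacitive)

tan(βl) = -3.08
For a short-circuited stub, Z_in = jZ_0·tan(βl)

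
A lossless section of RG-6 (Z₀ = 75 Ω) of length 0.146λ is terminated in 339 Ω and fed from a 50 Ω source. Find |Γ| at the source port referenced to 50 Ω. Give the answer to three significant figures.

βl = 2π × 0.146 = 52.6°
tan(βl) = 1.31
Z_in = Z_0·(Z_L + jZ_0·tanβl)/(Z_0 + jZ_L·tanβl) = 25.6 − j53.1 Ω
Γ_s = (Z_in − Z_s)/(Z_in + Z_s) = (-24.4 − j53.1)/(75.6 − j53.1), |Γ_s| = 0.633

|Γ| ≈ 0.633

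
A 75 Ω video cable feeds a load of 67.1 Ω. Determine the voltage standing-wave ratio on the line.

For a purely resistive load, VSWR = R_L/Z_0 or Z_0/R_L (whichever > 1) = 75/67.1

VSWR ≈ 1.12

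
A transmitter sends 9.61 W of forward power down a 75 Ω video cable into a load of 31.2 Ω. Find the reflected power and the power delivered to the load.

P_reflected ≈ 1.63 W; P_delivered ≈ 7.98 W

Γ = (31.2 − 75)/(31.2 + 75) = -0.412
|Γ|² = 0.17
P_refl = |Γ|²·P_inc = 1.63 W, P_del = (1 − |Γ|²)·P_inc = 7.98 W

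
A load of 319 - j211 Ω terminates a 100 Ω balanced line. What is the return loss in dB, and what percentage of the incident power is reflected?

RL ≈ 3.77 dB; 42% of incident power reflected

Γ = (219 − j211)/(419 − j211), |Γ| = 0.648
RL = −20·log₁₀(0.648) = 3.77 dB
P_refl/P_inc = |Γ|² = 0.42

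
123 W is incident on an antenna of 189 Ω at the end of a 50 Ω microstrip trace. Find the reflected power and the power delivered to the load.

Γ = (189 − 50)/(189 + 50) = 0.582
|Γ|² = 0.338
P_refl = |Γ|²·P_inc = 41.6 W, P_del = (1 − |Γ|²)·P_inc = 81.4 W

P_reflected ≈ 41.6 W; P_delivered ≈ 81.4 W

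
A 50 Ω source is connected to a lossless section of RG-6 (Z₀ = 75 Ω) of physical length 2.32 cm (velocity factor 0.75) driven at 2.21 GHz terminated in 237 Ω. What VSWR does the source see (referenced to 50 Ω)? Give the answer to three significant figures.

VSWR ≈ 2.16

λ = v/f = 0.75·c / 2.21 GHz = 0.102 m
βl = 2π·l/λ = 2π × 0.228 = 82°
tan(βl) = 7.15
Z_in = Z_0·(Z_L + jZ_0·tanβl)/(Z_0 + jZ_L·tanβl) = 24.2 − j9.42 Ω
Γ_s = (Z_in − Z_s)/(Z_in + Z_s) = (-25.8 − j9.42)/(74.2 − j9.42), |Γ_s| = 0.368
VSWR = (1 + |Γ_s|)/(1 − |Γ_s|)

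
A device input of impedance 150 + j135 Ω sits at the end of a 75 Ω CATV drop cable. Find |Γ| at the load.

|Γ| ≈ 0.589

Γ = (Z_L − Z_0)/(Z_L + Z_0) = (75 + j135)/(225 + j135)
|Γ| = 154/262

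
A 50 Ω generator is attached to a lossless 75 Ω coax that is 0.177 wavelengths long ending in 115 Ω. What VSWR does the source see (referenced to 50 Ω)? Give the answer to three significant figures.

VSWR ≈ 1.46

βl = 2π × 0.177 = 63.7°
tan(βl) = 2.03
Z_in = Z_0·(Z_L + jZ_0·tanβl)/(Z_0 + jZ_L·tanβl) = 55.1 − j19.3 Ω
Γ_s = (Z_in − Z_s)/(Z_in + Z_s) = (5.12 − j19.3)/(105 − j19.3), |Γ_s| = 0.187
VSWR = (1 + |Γ_s|)/(1 − |Γ_s|)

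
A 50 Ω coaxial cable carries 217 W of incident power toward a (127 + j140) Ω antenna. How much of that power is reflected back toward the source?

P_reflected ≈ 109 W

|Γ| = |(77 + j140)/(177 + j140)| = 0.708
|Γ|² = 0.501
P_refl = |Γ|²·P_inc = 109 W, P_del = (1 − |Γ|²)·P_inc = 108 W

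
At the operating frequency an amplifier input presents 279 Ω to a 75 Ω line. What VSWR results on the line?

For a purely resistive load, VSWR = R_L/Z_0 or Z_0/R_L (whichever > 1) = 279/75

VSWR ≈ 3.72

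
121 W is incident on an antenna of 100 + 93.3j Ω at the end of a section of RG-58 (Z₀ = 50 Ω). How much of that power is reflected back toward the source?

|Γ| = |(50 + j93.3)/(150 + j93.3)| = 0.599
|Γ|² = 0.359
P_refl = |Γ|²·P_inc = 43.4 W, P_del = (1 − |Γ|²)·P_inc = 77.6 W

P_reflected ≈ 43.4 W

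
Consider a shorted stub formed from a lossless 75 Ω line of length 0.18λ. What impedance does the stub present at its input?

βl = 2π × 0.18 = 64.8°
tan(βl) = 2.13
For a shorted stub, Z_in = jZ_0·tan(βl)

Z_in ≈ +j159 Ω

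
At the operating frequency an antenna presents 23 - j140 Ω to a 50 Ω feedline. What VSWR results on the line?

VSWR ≈ 19.6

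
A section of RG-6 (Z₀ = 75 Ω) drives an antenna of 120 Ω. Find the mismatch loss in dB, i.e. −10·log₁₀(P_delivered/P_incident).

Γ = (120 − 75)/(120 + 75) = 0.231
|Γ|² = 0.0533, so P_del/P_inc = 1 − |Γ|² = 0.947
ML = −10·log₁₀(1 − |Γ|²)

mismatch loss ≈ 0.238 dB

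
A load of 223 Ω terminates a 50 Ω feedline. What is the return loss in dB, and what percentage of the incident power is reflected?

Γ = (223 − 50)/(223 + 50) = 0.634
RL = −20·log₁₀(0.634) = 3.96 dB
P_refl/P_inc = |Γ|² = 0.402

RL ≈ 3.96 dB; 40.2% of incident power reflected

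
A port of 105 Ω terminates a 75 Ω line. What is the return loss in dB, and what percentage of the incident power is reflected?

Γ = (105 − 75)/(105 + 75) = 0.167
RL = −20·log₁₀(0.167) = 15.6 dB
P_refl/P_inc = |Γ|² = 0.0278

RL ≈ 15.6 dB; 2.78% of incident power reflected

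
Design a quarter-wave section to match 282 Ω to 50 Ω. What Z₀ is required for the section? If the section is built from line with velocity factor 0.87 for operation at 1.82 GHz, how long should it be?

Z_qwt ≈ 119 Ω; length ≈ 3.59 cm

Z_qwt = √(Z_0·R_L) = √(50 × 282) = √14100
λ = 0.87·c/f = 0.143 m, so l = λ/4 = 0.0359 m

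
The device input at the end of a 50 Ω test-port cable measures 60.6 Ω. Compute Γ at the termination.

Γ = 0.0958

Γ = (Z_L − Z_0)/(Z_L + Z_0) = (60.6 − 50)/(60.6 + 50) = 10.6/110.6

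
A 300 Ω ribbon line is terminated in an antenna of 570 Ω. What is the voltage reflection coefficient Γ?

Γ = 0.31

Γ = (Z_L − Z_0)/(Z_L + Z_0) = (570 − 300)/(570 + 300) = 270/870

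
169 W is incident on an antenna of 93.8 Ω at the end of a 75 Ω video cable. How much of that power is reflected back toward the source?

P_reflected ≈ 2.1 W

Γ = (93.8 − 75)/(93.8 + 75) = 0.111
|Γ|² = 0.0124
P_refl = |Γ|²·P_inc = 2.1 W, P_del = (1 − |Γ|²)·P_inc = 167 W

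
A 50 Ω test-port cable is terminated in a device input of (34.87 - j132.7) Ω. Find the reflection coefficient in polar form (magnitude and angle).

Γ ≈ 0.848 ∠ -39.1°

Γ = (Z_L − Z_0)/(Z_L + Z_0) = (-15.13 − j132.7)/(84.87 − j132.7)
|Γ| = 134/158 = 0.848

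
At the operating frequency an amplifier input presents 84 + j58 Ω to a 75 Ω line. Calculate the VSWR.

VSWR ≈ 2.06

Γ = (Z_L − Z_0)/(Z_L + Z_0) = (9 + j58)/(159 + j58)
|Γ| = 58.7/169 = 0.347
VSWR = (1 + |Γ|)/(1 − |Γ|) = 1.35/0.653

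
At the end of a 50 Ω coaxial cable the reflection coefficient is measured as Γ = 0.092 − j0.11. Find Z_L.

Z_L ≈ 58.5 − j13.1 Ω

Z_L = Z_0·(1 + Γ)/(1 − Γ) = 50·(1.09 − j0.11)/(0.908 + j0.11)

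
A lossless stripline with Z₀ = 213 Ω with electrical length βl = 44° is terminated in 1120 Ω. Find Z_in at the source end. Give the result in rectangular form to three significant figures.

tan(βl) = tan(44°) = 0.966
Z_in = Z_0·(Z_L + jZ_0·tanβl)/(Z_0 + jZ_L·tanβl)
     = 213·(1120 + j206)/(213 + j1080)

Z_in ≈ 80.8 − j205 Ω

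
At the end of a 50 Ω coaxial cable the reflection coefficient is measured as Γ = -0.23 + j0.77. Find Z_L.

Z_L ≈ 8.41 + j36.6 Ω

Z_L = Z_0·(1 + Γ)/(1 − Γ) = 50·(0.77 + j0.77)/(1.23 − j0.77)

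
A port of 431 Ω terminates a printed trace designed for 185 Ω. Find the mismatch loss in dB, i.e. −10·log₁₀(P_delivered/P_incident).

mismatch loss ≈ 0.755 dB

Γ = (431 − 185)/(431 + 185) = 0.399
|Γ|² = 0.159, so P_del/P_inc = 1 − |Γ|² = 0.841
ML = −10·log₁₀(1 − |Γ|²)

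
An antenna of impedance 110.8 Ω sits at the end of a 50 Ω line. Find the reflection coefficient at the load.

Γ = (Z_L − Z_0)/(Z_L + Z_0) = (110.8 − 50)/(110.8 + 50) = 60.8/160.8

Γ = 0.378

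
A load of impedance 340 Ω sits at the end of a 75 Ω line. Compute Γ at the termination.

Γ = 0.639

Γ = (Z_L − Z_0)/(Z_L + Z_0) = (340 − 75)/(340 + 75) = 265/415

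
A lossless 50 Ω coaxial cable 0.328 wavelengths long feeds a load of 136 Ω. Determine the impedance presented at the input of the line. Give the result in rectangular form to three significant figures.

βl = 2π × 0.328 = 118°
tan(βl) = tan(118°) = -1.87
Z_in = Z_0·(Z_L + jZ_0·tanβl)/(Z_0 + jZ_L·tanβl)
     = 50·(136 − j93.7)/(50 − j255)

Z_in ≈ 22.7 + j22.2 Ω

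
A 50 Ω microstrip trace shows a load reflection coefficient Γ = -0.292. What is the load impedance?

Z_L = Z_0·(1 + Γ)/(1 − Γ) = 50·(0.708)/(1.29)

Z_L ≈ 27.4 Ω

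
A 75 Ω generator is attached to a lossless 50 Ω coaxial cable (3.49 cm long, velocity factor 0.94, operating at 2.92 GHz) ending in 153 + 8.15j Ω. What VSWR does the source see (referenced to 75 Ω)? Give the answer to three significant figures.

VSWR ≈ 3.64

λ = v/f = 0.94·c / 2.92 GHz = 0.0966 m
βl = 2π·l/λ = 2π × 0.361 = 130°
tan(βl) = -1.19
Z_in = Z_0·(Z_L + jZ_0·tanβl)/(Z_0 + jZ_L·tanβl) = 25.2 + j33.8 Ω
Γ_s = (Z_in − Z_s)/(Z_in + Z_s) = (-49.8 + j33.8)/(100 + j33.8), |Γ_s| = 0.569
VSWR = (1 + |Γ_s|)/(1 − |Γ_s|)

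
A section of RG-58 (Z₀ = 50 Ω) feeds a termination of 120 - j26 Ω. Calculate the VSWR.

VSWR ≈ 2.53

Γ = (Z_L − Z_0)/(Z_L + Z_0) = (70 − j26)/(170 − j26)
|Γ| = 74.7/172 = 0.434
VSWR = (1 + |Γ|)/(1 − |Γ|) = 1.43/0.566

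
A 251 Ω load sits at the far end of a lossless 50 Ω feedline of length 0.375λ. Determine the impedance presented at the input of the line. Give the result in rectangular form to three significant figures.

βl = 2π × 0.375 = 135°
tan(βl) = tan(135°) = -1
Z_in = Z_0·(Z_L + jZ_0·tanβl)/(Z_0 + jZ_L·tanβl)
     = 50·(251 − j50)/(50 − j251)

Z_in ≈ 19.2 + j46.2 Ω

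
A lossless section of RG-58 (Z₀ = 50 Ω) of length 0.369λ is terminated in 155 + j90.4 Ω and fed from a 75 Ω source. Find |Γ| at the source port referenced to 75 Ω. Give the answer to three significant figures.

|Γ| ≈ 0.681

βl = 2π × 0.369 = 133°
tan(βl) = -1.08
Z_in = Z_0·(Z_L + jZ_0·tanβl)/(Z_0 + jZ_L·tanβl) = 16.9 + j31.5 Ω
Γ_s = (Z_in − Z_s)/(Z_in + Z_s) = (-58.1 + j31.5)/(91.9 + j31.5), |Γ_s| = 0.681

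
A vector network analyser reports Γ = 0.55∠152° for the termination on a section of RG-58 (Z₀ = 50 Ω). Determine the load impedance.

Z_L = Z_0·(1 + Γ)/(1 − Γ) = 50·(0.514 + j0.258)/(1.49 − j0.258)

Z_L ≈ 15.3 + j11.4 Ω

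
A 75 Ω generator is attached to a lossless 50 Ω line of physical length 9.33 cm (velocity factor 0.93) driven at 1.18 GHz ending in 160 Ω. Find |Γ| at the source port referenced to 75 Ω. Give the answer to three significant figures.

λ = v/f = 0.93·c / 1.18 GHz = 0.236 m
βl = 2π·l/λ = 2π × 0.395 = 142°
tan(βl) = -0.78
Z_in = Z_0·(Z_L + jZ_0·tanβl)/(Z_0 + jZ_L·tanβl) = 35.6 + j49.9 Ω
Γ_s = (Z_in − Z_s)/(Z_in + Z_s) = (-39.4 + j49.9)/(111 + j49.9), |Γ_s| = 0.524

|Γ| ≈ 0.524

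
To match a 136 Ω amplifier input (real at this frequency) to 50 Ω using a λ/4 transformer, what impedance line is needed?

Z_qwt = √(Z_0·R_L) = √(50 × 136) = √6800

Z_qwt ≈ 82.5 Ω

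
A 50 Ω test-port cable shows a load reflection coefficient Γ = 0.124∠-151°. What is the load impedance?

Z_L = Z_0·(1 + Γ)/(1 − Γ) = 50·(0.892 − j0.0601)/(1.11 + j0.0601)

Z_L ≈ 40 − j4.88 Ω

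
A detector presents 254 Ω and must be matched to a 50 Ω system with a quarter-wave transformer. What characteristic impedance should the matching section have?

Z_qwt ≈ 113 Ω

Z_qwt = √(Z_0·R_L) = √(50 × 254) = √12700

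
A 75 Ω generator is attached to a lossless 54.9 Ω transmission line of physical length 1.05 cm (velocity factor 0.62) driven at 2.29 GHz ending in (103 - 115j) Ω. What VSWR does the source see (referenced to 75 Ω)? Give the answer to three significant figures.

λ = v/f = 0.62·c / 2.29 GHz = 0.0812 m
βl = 2π·l/λ = 2π × 0.129 = 46.5°
tan(βl) = 1.06
Z_in = Z_0·(Z_L + jZ_0·tanβl)/(Z_0 + jZ_L·tanβl) = 15.3 − j27.2 Ω
Γ_s = (Z_in − Z_s)/(Z_in + Z_s) = (-59.7 − j27.2)/(90.3 − j27.2), |Γ_s| = 0.696
VSWR = (1 + |Γ_s|)/(1 − |Γ_s|)

VSWR ≈ 5.57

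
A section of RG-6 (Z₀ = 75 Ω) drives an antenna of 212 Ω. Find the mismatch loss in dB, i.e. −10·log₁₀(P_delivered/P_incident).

Γ = (212 − 75)/(212 + 75) = 0.477
|Γ|² = 0.228, so P_del/P_inc = 1 − |Γ|² = 0.772
ML = −10·log₁₀(1 − |Γ|²)

mismatch loss ≈ 1.12 dB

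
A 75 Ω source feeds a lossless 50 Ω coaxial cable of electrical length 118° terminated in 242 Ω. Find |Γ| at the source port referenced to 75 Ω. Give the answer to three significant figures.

|Γ| ≈ 0.729

tan(βl) = -1.88
Z_in = Z_0·(Z_L + jZ_0·tanβl)/(Z_0 + jZ_L·tanβl) = 13.1 + j25.1 Ω
Γ_s = (Z_in − Z_s)/(Z_in + Z_s) = (-61.9 + j25.1)/(88.1 + j25.1), |Γ_s| = 0.729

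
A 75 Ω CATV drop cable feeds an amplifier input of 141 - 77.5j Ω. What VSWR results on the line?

VSWR ≈ 2.59

Γ = (Z_L − Z_0)/(Z_L + Z_0) = (66 − j77.5)/(216 − j77.5)
|Γ| = 102/229 = 0.444
VSWR = (1 + |Γ|)/(1 − |Γ|) = 1.44/0.556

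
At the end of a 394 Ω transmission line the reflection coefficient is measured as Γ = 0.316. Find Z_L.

Z_L = Z_0·(1 + Γ)/(1 − Γ) = 394·(1.32)/(0.684)

Z_L ≈ 758 Ω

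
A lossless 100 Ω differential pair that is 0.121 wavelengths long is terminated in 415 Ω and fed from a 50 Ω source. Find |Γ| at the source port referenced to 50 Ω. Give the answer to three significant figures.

|Γ| ≈ 0.69

βl = 2π × 0.121 = 43.6°
tan(βl) = 0.951
Z_in = Z_0·(Z_L + jZ_0·tanβl)/(Z_0 + jZ_L·tanβl) = 47.7 − j93.1 Ω
Γ_s = (Z_in − Z_s)/(Z_in + Z_s) = (-2.32 − j93.1)/(97.7 − j93.1), |Γ_s| = 0.69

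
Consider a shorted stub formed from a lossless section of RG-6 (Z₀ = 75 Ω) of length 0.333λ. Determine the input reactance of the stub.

X_in ≈ -131 Ω (capacitive)

βl = 2π × 0.333 = 120°
tan(βl) = -1.74
For a shorted stub, Z_in = jZ_0·tan(βl)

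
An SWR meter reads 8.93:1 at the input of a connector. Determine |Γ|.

|Γ| = (S − 1)/(S + 1) = (8.93 − 1)/(8.93 + 1) = 7.93/9.93

|Γ| ≈ 0.799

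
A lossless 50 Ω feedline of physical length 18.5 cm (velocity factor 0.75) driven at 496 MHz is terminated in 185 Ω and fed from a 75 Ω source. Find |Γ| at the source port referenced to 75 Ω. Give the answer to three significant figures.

λ = v/f = 0.75·c / 496 MHz = 0.454 m
βl = 2π·l/λ = 2π × 0.408 = 147°
tan(βl) = -0.654
Z_in = Z_0·(Z_L + jZ_0·tanβl)/(Z_0 + jZ_L·tanβl) = 38.5 + j60.5 Ω
Γ_s = (Z_in − Z_s)/(Z_in + Z_s) = (-36.5 + j60.5)/(114 + j60.5), |Γ_s| = 0.549

|Γ| ≈ 0.549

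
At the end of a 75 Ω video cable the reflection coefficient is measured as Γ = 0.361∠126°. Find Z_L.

Z_L ≈ 42 + j28.2 Ω

Z_L = Z_0·(1 + Γ)/(1 − Γ) = 75·(0.788 + j0.292)/(1.21 − j0.292)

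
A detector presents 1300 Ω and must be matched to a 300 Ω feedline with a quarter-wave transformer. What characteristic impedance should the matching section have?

Z_qwt = √(Z_0·R_L) = √(300 × 1300) = √390000

Z_qwt ≈ 624 Ω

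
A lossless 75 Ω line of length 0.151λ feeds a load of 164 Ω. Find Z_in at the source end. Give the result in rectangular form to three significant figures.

Z_in ≈ 46.9 − j38.4 Ω

βl = 2π × 0.151 = 54.4°
tan(βl) = tan(54.4°) = 1.39
Z_in = Z_0·(Z_L + jZ_0·tanβl)/(Z_0 + jZ_L·tanβl)
     = 75·(164 + j105)/(75 + j229)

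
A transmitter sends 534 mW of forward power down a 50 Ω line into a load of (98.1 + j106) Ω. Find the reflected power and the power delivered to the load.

P_reflected ≈ 218 mW; P_delivered ≈ 316 mW

|Γ| = |(48.1 + j106)/(148.1 + j106)| = 0.639
|Γ|² = 0.408
P_refl = |Γ|²·P_inc = 218 mW, P_del = (1 − |Γ|²)·P_inc = 316 mW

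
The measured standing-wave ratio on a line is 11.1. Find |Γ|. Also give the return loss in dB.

|Γ| ≈ 0.835; return loss ≈ 1.57 dB

|Γ| = (S − 1)/(S + 1) = (11.1 − 1)/(11.1 + 1) = 10.1/12.1
RL = −20·log₁₀|Γ| = −20·log₁₀(0.835)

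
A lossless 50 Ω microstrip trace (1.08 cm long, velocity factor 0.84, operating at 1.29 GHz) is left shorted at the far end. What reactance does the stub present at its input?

X_in ≈ 18.1 Ω (inductive)

λ = v/f = 0.84·c / 1.29 GHz = 0.195 m
βl = 2π·l/λ = 2π × 0.0553 = 19.9°
tan(βl) = 0.362
For a shorted stub, Z_in = jZ_0·tan(βl)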